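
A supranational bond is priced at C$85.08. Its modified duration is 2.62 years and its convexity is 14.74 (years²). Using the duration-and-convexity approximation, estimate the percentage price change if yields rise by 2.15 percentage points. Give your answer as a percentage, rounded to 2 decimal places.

Duration effect: -D_mod·Δy = -2.62 × (+0.0215) = -0.056330
Convexity effect: ½·C·(Δy)² = 0.5 × 14.74 × (0.0215)² = +0.0034067825
ΔP/P ≈ -0.056330 + 0.0034067825 = -0.0529232175
= -5.29232175%.

-5.29%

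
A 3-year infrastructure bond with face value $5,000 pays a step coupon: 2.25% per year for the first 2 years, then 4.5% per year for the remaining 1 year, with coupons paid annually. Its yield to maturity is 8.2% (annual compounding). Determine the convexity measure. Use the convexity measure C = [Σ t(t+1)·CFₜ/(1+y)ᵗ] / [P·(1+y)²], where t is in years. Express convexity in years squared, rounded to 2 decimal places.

9.93

With y = 0.082:
  t   CF        PV=CF/(1+0.082)^t    t·PV        t(t+1)·PV
  1       112.50       103.9741       103.9741         207.9482
  2       112.50        96.0944       192.1888         576.5663
  3     5,225.00     4,124.8154    12,374.4461      49,497.7843
  Σ                  4,324.8839    12,670.6090      50,282.2988
P = 4,324.8839.
Convexity = Σ t(t+1)·PV / [P·(1+y)²] = 50,282.2988 / (4,324.8839 × 1.170724) = 9.93084.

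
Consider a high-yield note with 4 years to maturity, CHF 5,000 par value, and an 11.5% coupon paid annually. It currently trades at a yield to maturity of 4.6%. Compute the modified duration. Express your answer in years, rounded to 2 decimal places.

3.33 years

Periodic yield y = 0.046. First find Macaulay duration:
  t   CF        PV=CF/(1+0.046)^t    t·PV
  1       575.00       549.7132       549.7132
  2       575.00       525.5384     1,051.0769
  3       575.00       502.4268     1,507.2804
  4     5,575.00     4,657.1276    18,628.5102
  Σ                  6,234.8060    21,736.5807
P = 6,234.8060; Macaulay duration = 21,736.5807 / 6,234.8060 = 3.48633 years.
Modified duration = D_Mac / (1 + y) = 3.48633 / 1.046 = 3.33301 years.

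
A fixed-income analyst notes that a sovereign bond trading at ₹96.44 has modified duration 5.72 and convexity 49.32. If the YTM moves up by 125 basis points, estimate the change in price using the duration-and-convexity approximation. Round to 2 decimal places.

Duration effect: -D_mod·Δy = -5.72 × (+0.0125) = -0.071500
Convexity effect: ½·C·(Δy)² = 0.5 × 49.32 × (0.0125)² = +0.003853125
ΔP/P ≈ -0.071500 + 0.003853125 = -0.067646875
ΔP ≈ 96.44 × (-0.067646875) = -6.523864625.

-₹6.52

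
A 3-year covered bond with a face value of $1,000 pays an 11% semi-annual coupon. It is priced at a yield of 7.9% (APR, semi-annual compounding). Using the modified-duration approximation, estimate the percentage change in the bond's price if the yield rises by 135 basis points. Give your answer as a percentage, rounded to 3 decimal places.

-3.443%

Periodic yield y = 0.0395. Modified duration first:
  t   CF        PV=CF/(1+0.0395)^t    t·PV
  1        55.00        52.9101        52.9101
  2        55.00        50.8995       101.7990
  3        55.00        48.9654       146.8962
  4        55.00        47.1048       188.4190
  5        55.00        45.3148       226.5741
  6     1,055.00       836.1910     5,017.1461
  Σ                  1,081.3855     5,733.7444
P = 1,081.3855; D_Mac = 5.30222 half-year periods = 2.65111 yrs; D_mod = 2.65111/(1+0.0395) = 2.55037 yrs.
ΔP/P ≈ -D_mod · Δy = -2.55037 × (+0.0135) = -0.034430 = -3.4430%.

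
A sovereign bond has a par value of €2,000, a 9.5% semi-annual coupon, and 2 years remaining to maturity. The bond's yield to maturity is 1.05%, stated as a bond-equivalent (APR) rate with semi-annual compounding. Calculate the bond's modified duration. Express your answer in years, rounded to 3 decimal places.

Periodic yield y = 0.00525. First find Macaulay duration:
  t   CF        PV=CF/(1+0.00525)^t    t·PV
  1        95.00        94.5039        94.5039
  2        95.00        94.0103       188.0206
  3        95.00        93.5193       280.5580
  4     2,095.00     2,051.5764     8,206.3057
  Σ                  2,333.6099     8,769.3881
P = 2,333.6099; Macaulay duration = 8,769.3881 / 2,333.6099 = 3.75786 half-year periods = 1.87893 years.
Modified duration = D_Mac / (1 + y) = 1.87893 / 1.00525 = 1.86912 years.

1.869 years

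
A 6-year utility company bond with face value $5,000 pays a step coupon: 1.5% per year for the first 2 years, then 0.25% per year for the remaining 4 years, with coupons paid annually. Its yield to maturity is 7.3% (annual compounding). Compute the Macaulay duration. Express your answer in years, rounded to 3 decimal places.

Periodic yield y = 0.073. Discount each cash flow and weight by its year:
  t   CF        PV=CF/(1+0.073)^t    t·PV
  1        75.00        69.8975        69.8975
  2        75.00        65.1421       130.2842
  3        12.50        10.1184        30.3551
  4        12.50         9.4300        37.7200
  5        12.50         8.7884        43.9422
  6     5,012.50     3,284.4001    19,706.4005
  Σ                  3,447.7765    20,018.5994
Price P = Σ PV = 3,447.7765.
Macaulay duration = Σ(t·PV) / P = 20,018.5994 / 3,447.7765 = 5.80623 years.

5.806 years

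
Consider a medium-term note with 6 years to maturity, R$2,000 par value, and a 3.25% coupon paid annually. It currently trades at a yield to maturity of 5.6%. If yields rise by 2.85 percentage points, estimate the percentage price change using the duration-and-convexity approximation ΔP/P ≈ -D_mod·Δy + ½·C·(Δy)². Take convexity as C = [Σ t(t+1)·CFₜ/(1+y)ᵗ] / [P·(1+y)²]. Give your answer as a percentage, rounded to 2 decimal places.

-13.51%

With y = 0.056:
  t   CF        PV=CF/(1+0.056)^t    t·PV        t(t+1)·PV
  1        65.00        61.5530        61.5530         123.1061
  2        65.00        58.2889       116.5777         349.7331
  3        65.00        55.1978       165.5933         662.3733
  4        65.00        52.2706       209.0825       1,045.4125
  5        65.00        49.4987       247.4935       1,484.9609
  6     2,065.00     1,489.1435     8,934.8609      62,544.0265
  Σ                  1,765.9525     9,735.1610      66,209.6124
P = 1,765.9525; D_Mac = 5.51270 yrs; D_mod = 5.22036 yrs; C = 33.62128.
Duration effect: -5.22036 × (+0.0285) = -0.148780
Convexity effect: 0.5 × 33.62128 × (0.0285)² = +0.0136544
ΔP/P ≈ -0.148780 + 0.0136544 = -0.135126 = -13.5126%.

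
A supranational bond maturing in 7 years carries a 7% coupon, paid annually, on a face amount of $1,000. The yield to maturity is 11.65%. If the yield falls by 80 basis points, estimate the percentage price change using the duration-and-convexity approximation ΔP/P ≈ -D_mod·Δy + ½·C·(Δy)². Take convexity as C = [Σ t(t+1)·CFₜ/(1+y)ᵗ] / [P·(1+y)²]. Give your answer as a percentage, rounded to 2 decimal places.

+4.11%

With y = 0.1165:
  t   CF        PV=CF/(1+0.1165)^t    t·PV        t(t+1)·PV
  1        70.00        62.6959        62.6959         125.3918
  2        70.00        56.1540       112.3080         336.9239
  3        70.00        50.2947       150.8840         603.5359
  4        70.00        45.0467       180.1869         900.9343
  5        70.00        40.3464       201.7318       1,210.3909
  6        70.00        36.1365       216.8188       1,517.7316
  7     1,070.00       494.7351     3,463.1454      27,705.1632
  Σ                    785.4092     4,387.7707      32,400.0717
P = 785.4092; D_Mac = 5.58660 yrs; D_mod = 5.00368 yrs; C = 33.09273.
Duration effect: -5.00368 × (-0.008) = +0.040029
Convexity effect: 0.5 × 33.09273 × (-0.008)² = +0.0010590
ΔP/P ≈ +0.040029 + 0.0010590 = +0.041088 = +4.1088%.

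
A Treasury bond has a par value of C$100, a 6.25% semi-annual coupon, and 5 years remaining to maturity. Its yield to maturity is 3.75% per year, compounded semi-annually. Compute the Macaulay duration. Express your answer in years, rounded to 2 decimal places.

Periodic yield y = 0.01875. Discount each cash flow and weight by its period:
  t   CF        PV=CF/(1+0.01875)^t    t·PV
  1        3.125         3.0675         3.0675
  2        3.125         3.0110         6.0221
  3        3.125         2.9556         8.8668
  4        3.125         2.9012        11.6048
  5        3.125         2.8478        14.2391
  6        3.125         2.7954        16.7724
  7        3.125         2.7440        19.2077
  8        3.125         2.6935        21.5476
  9        3.125         2.6439        23.7949
  10     103.125        85.6422       856.4219
  Σ                    111.3020       981.5448
Price P = Σ PV = 111.3020.
Macaulay duration = Σ(t·PV) / P = 981.5448 / 111.3020 = 8.81875 half-year periods.
In years: 8.81875 / 2 = 4.40938 years.

4.41 years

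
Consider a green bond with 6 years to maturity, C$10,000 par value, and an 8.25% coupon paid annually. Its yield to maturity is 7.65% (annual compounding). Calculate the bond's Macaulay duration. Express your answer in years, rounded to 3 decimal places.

4.982 years

Periodic yield y = 0.0765. Discount each cash flow and weight by its year:
  t   CF        PV=CF/(1+0.0765)^t    t·PV
  1       825.00       766.3725       766.3725
  2       825.00       711.9113     1,423.8226
  3       825.00       661.3203     1,983.9609
  4       825.00       614.3245     2,457.2979
  5       825.00       570.6683     2,853.3417
  6    10,825.00     6,955.7458    41,734.4746
  Σ                 10,280.3427    51,219.2701
Price P = Σ PV = 10,280.3427.
Macaulay duration = Σ(t·PV) / P = 51,219.2701 / 10,280.3427 = 4.98225 years.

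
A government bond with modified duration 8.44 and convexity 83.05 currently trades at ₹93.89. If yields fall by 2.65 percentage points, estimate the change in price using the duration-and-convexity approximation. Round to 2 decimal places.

Duration effect: -D_mod·Δy = -8.44 × (-0.0265) = +0.223660
Convexity effect: ½·C·(Δy)² = 0.5 × 83.05 × (-0.0265)² = +0.02916093125
ΔP/P ≈ +0.223660 + 0.02916093125 = +0.25282093125
ΔP ≈ 93.89 × (+0.25282093125) = +23.7373572350625.

+₹23.74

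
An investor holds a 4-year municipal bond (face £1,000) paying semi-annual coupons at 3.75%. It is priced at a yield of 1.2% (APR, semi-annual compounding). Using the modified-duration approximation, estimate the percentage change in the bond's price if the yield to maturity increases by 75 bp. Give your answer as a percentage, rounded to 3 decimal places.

Periodic yield y = 0.006. Modified duration first:
  t   CF        PV=CF/(1+0.006)^t    t·PV
  1        18.75        18.6382        18.6382
  2        18.75        18.5270        37.0540
  3        18.75        18.4165        55.2495
  4        18.75        18.3067        73.2267
  5        18.75        18.1975        90.9874
  6        18.75        18.0890       108.5337
  7        18.75        17.9811       125.8675
  8     1,018.75       971.1443     7,769.1546
  Σ                  1,099.3002     8,278.7116
P = 1,099.3002; D_Mac = 7.53089 half-year periods = 3.76545 yrs; D_mod = 3.76545/(1+0.006) = 3.74299 yrs.
ΔP/P ≈ -D_mod · Δy = -3.74299 × (+0.0075) = -0.028072 = -2.8072%.

-2.807%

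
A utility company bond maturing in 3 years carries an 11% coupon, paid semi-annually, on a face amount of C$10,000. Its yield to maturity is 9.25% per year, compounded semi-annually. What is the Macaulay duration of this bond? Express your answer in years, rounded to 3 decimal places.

Periodic yield y = 0.04625. Discount each cash flow and weight by its period:
  t   CF        PV=CF/(1+0.04625)^t    t·PV
  1       550.00       525.6870       525.6870
  2       550.00       502.4487     1,004.8974
  3       550.00       480.2377     1,440.7132
  4       550.00       459.0086     1,836.0343
  5       550.00       438.7179     2,193.5894
  6    10,550.00     8,043.3994    48,260.3963
  Σ                 10,449.4993    55,261.3177
Price P = Σ PV = 10,449.4993.
Macaulay duration = Σ(t·PV) / P = 55,261.3177 / 10,449.4993 = 5.28842 half-year periods.
In years: 5.28842 / 2 = 2.64421 years.

2.644 years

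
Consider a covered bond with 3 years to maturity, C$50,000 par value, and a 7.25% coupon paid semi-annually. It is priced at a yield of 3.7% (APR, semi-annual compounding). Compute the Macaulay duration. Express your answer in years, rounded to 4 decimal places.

Periodic yield y = 0.0185. Discount each cash flow and weight by its period:
  t   CF        PV=CF/(1+0.0185)^t    t·PV
  1     1,812.50     1,779.5778     1,779.5778
  2     1,812.50     1,747.2536     3,494.5072
  3     1,812.50     1,715.5166     5,146.5497
  4     1,812.50     1,684.3560     6,737.4239
  5     1,812.50     1,653.7614     8,268.8070
  6    51,812.50    46,416.0680   278,496.4081
  Σ                 54,996.5334   303,923.2737
Price P = Σ PV = 54,996.5334.
Macaulay duration = Σ(t·PV) / P = 303,923.2737 / 54,996.5334 = 5.52623 half-year periods.
In years: 5.52623 / 2 = 2.76311 years.

2.7631 years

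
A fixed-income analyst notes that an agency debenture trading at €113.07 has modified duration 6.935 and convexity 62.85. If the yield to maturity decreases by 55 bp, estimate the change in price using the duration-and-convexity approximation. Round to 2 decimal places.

Duration effect: -D_mod·Δy = -6.935 × (-0.0055) = +0.0381425
Convexity effect: ½·C·(Δy)² = 0.5 × 62.85 × (-0.0055)² = +0.00095060625
ΔP/P ≈ +0.0381425 + 0.00095060625 = +0.03909310625
ΔP ≈ 113.07 × (+0.03909310625) = +4.4202575236875.

+€4.42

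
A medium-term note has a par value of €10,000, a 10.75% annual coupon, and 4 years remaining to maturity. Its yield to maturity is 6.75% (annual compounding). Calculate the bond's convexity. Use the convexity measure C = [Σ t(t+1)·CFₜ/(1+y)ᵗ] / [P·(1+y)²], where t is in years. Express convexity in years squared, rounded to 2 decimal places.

14.58

With y = 0.0675:
  t   CF        PV=CF/(1+0.0675)^t    t·PV        t(t+1)·PV
  1     1,075.00     1,007.0258     1,007.0258       2,014.0515
  2     1,075.00       943.3497     1,886.6993       5,660.0980
  3     1,075.00       883.6999     2,651.0997      10,604.3990
  4    11,075.00     8,528.4911    34,113.9644     170,569.8218
  Σ                 11,362.5664    39,658.7892     188,848.3703
P = 11,362.5664.
Convexity = Σ t(t+1)·PV / [P·(1+y)²] = 188,848.3703 / (11,362.5664 × 1.139556) = 14.58482.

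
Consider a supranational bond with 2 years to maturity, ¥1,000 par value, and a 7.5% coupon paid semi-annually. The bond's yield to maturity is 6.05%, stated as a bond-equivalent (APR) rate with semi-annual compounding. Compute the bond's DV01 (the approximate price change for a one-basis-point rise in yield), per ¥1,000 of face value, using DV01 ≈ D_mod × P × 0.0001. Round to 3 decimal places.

Periodic yield y = 0.03025.
  t   CF        PV=CF/(1+0.03025)^t    t·PV
  1        37.50        36.3989        36.3989
  2        37.50        35.3302        70.6604
  3        37.50        34.2928       102.8785
  4     1,037.50       920.9109     3,683.6436
  Σ                  1,026.9329     3,893.5814
P = 1,026.9329; D_Mac = 3.79147 half-year periods = 1.89573 yrs; D_mod = 1.84007 yrs.
DV01 ≈ 1.84007 × 1,026.9329 × 0.0001 = 0.188963.

¥0.189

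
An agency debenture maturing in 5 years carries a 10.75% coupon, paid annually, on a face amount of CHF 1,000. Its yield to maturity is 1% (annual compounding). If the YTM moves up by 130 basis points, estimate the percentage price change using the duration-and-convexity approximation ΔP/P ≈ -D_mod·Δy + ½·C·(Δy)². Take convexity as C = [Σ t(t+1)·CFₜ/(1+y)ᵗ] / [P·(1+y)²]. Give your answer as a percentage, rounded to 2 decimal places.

-5.31%

With y = 0.01:
  t   CF        PV=CF/(1+0.01)^t    t·PV        t(t+1)·PV
  1       107.50       106.4356       106.4356         212.8713
  2       107.50       105.3818       210.7637         632.2910
  3       107.50       104.3384       313.0153       1,252.0613
  4       107.50       103.3054       413.2215       2,066.1077
  5     1,107.50     1,053.7482     5,268.7412      31,612.4475
  Σ                  1,473.2095     6,312.1774      35,775.7787
P = 1,473.2095; D_Mac = 4.28464 yrs; D_mod = 4.24222 yrs; C = 23.80575.
Duration effect: -4.24222 × (+0.013) = -0.055149
Convexity effect: 0.5 × 23.80575 × (0.013)² = +0.0020116
ΔP/P ≈ -0.055149 + 0.0020116 = -0.053137 = -5.3137%.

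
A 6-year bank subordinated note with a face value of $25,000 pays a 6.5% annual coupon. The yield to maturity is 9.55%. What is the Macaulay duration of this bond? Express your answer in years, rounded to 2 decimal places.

5.08 years

Periodic yield y = 0.0955. Discount each cash flow and weight by its year:
  t   CF        PV=CF/(1+0.0955)^t    t·PV
  1     1,625.00     1,483.3409     1,483.3409
  2     1,625.00     1,354.0310     2,708.0620
  3     1,625.00     1,235.9936     3,707.9808
  4     1,625.00     1,128.2461     4,512.9844
  5     1,625.00     1,029.8915     5,149.4573
  6    26,625.00    15,403.3550    92,420.1301
  Σ                 21,634.8581   109,981.9554
Price P = Σ PV = 21,634.8581.
Macaulay duration = Σ(t·PV) / P = 109,981.9554 / 21,634.8581 = 5.08355 years.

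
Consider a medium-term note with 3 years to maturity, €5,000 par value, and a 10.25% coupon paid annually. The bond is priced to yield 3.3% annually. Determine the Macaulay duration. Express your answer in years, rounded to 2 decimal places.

2.75 years

Periodic yield y = 0.033. Discount each cash flow and weight by its year:
  t   CF        PV=CF/(1+0.033)^t    t·PV
  1       512.50       496.1278       496.1278
  2       512.50       480.2786       960.5572
  3     5,512.50     5,000.8939    15,002.6816
  Σ                  5,977.3002    16,459.3666
Price P = Σ PV = 5,977.3002.
Macaulay duration = Σ(t·PV) / P = 16,459.3666 / 5,977.3002 = 2.75365 years.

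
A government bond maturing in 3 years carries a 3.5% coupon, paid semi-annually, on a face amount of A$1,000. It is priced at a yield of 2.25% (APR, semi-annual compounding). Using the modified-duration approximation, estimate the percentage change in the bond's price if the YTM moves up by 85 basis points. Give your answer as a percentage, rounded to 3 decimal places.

Periodic yield y = 0.01125. Modified duration first:
  t   CF        PV=CF/(1+0.01125)^t    t·PV
  1        17.50        17.3053        17.3053
  2        17.50        17.1128        34.2256
  3        17.50        16.9224        50.7673
  4        17.50        16.7342        66.9366
  5        17.50        16.5480        82.7400
  6     1,017.50       951.4440     5,708.6637
  Σ                  1,036.0666     5,960.6385
P = 1,036.0666; D_Mac = 5.75314 half-year periods = 2.87657 yrs; D_mod = 2.87657/(1+0.01125) = 2.84457 yrs.
ΔP/P ≈ -D_mod · Δy = -2.84457 × (+0.0085) = -0.024179 = -2.4179%.

-2.418%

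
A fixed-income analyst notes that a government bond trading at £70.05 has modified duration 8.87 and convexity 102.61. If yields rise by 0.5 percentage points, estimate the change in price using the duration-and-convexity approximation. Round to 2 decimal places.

-£3.02

Duration effect: -D_mod·Δy = -8.87 × (+0.005) = -0.044350
Convexity effect: ½·C·(Δy)² = 0.5 × 102.61 × (0.005)² = +0.001282625
ΔP/P ≈ -0.044350 + 0.001282625 = -0.043067375
ΔP ≈ 70.05 × (-0.043067375) = -3.01686961875.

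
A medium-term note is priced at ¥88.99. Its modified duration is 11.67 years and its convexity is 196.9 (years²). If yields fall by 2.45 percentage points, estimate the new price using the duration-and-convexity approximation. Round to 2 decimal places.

¥119.69

Duration effect: -D_mod·Δy = -11.67 × (-0.0245) = +0.285915
Convexity effect: ½·C·(Δy)² = 0.5 × 196.9 × (-0.0245)² = +0.0590946125
ΔP/P ≈ +0.285915 + 0.0590946125 = +0.3450096125
New price ≈ 88.99 × (1 + 0.3450096125) = 119.692405416375.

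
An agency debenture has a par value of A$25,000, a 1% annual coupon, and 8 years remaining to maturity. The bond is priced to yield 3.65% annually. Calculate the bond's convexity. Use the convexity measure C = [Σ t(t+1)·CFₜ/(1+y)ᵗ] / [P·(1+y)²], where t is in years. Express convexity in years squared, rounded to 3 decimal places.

With y = 0.0365:
  t   CF        PV=CF/(1+0.0365)^t    t·PV        t(t+1)·PV
  1       250.00       241.1963       241.1963         482.3927
  2       250.00       232.7027       465.4054       1,396.2161
  3       250.00       224.5081       673.5244       2,694.0977
  4       250.00       216.6022       866.4086       4,332.0432
  5       250.00       208.9746     1,044.8729       6,269.2376
  6       250.00       201.6156     1,209.6937       8,467.8559
  7       250.00       194.5158     1,361.6105      10,892.8843
  8    25,250.00    18,954.2642   151,634.1140   1,364,707.0260
  Σ                 20,474.3796   157,496.8259   1,399,241.7535
P = 20,474.3796.
Convexity = Σ t(t+1)·PV / [P·(1+y)²] = 1,399,241.7535 / (20,474.3796 × 1.074332) = 63.61264.

63.613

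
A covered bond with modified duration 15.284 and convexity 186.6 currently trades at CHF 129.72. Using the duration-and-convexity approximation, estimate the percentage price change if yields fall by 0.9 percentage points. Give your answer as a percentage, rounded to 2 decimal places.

Duration effect: -D_mod·Δy = -15.284 × (-0.009) = +0.137556
Convexity effect: ½·C·(Δy)² = 0.5 × 186.6 × (-0.009)² = +0.0075573
ΔP/P ≈ +0.137556 + 0.0075573 = +0.1451133
= +14.51133%.

+14.51%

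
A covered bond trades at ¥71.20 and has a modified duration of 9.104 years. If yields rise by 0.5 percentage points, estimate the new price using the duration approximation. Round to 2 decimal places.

¥67.96

Duration approximation: ΔP/P ≈ -D_mod · Δy = -9.104 × (+0.005) = -0.045520.
New price ≈ 71.20 × (1 - 0.045520) = 67.958976.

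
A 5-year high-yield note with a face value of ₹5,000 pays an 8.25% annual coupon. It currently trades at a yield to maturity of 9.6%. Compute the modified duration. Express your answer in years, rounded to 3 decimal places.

Periodic yield y = 0.096. First find Macaulay duration:
  t   CF        PV=CF/(1+0.096)^t    t·PV
  1       412.50       376.3686       376.3686
  2       412.50       343.4020       686.8040
  3       412.50       313.3230       939.9690
  4       412.50       285.8787     1,143.5146
  5     5,412.50     3,422.5133    17,112.5663
  Σ                  4,741.4856    20,259.2226
P = 4,741.4856; Macaulay duration = 20,259.2226 / 4,741.4856 = 4.27276 years.
Modified duration = D_Mac / (1 + y) = 4.27276 / 1.096 = 3.89850 years.

3.899 years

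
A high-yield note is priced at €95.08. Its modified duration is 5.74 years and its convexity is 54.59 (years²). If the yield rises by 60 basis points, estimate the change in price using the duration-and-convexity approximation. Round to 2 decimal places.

-€3.18

Duration effect: -D_mod·Δy = -5.74 × (+0.006) = -0.034440
Convexity effect: ½·C·(Δy)² = 0.5 × 54.59 × (0.006)² = +0.00098262
ΔP/P ≈ -0.034440 + 0.00098262 = -0.03345738
ΔP ≈ 95.08 × (-0.03345738) = -3.1811276904.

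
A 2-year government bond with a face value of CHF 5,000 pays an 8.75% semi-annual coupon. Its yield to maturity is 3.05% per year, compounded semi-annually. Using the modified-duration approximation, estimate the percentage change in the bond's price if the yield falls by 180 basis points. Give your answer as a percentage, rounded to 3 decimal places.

Periodic yield y = 0.01525. Modified duration first:
  t   CF        PV=CF/(1+0.01525)^t    t·PV
  1       218.75       215.4642       215.4642
  2       218.75       212.2277       424.4554
  3       218.75       209.0398       627.1195
  4     5,218.75     4,912.1826    19,648.7303
  Σ                  5,548.9143    20,915.7694
P = 5,548.9143; D_Mac = 3.76934 half-year periods = 1.88467 yrs; D_mod = 1.88467/(1+0.01525) = 1.85636 yrs.
ΔP/P ≈ -D_mod · Δy = -1.85636 × (-0.018) = +0.033415 = +3.3415%.

+3.341%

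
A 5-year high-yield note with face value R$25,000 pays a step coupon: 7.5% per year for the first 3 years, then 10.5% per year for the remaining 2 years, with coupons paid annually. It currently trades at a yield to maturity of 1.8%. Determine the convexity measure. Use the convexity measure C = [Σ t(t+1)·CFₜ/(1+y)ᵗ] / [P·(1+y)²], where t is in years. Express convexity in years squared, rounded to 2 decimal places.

24.54

With y = 0.018:
  t   CF        PV=CF/(1+0.018)^t    t·PV        t(t+1)·PV
  1     1,875.00     1,841.8468     1,841.8468       3,683.6935
  2     1,875.00     1,809.2797     3,618.5594      10,855.6783
  3     1,875.00     1,777.2885     5,331.8656      21,327.4624
  4     2,625.00     2,444.2082     9,776.8328      48,884.1639
  5    27,625.00    25,267.5653   126,337.8265     758,026.9589
  Σ                 33,140.1885   146,906.9311     842,777.9570
P = 33,140.1885.
Convexity = Σ t(t+1)·PV / [P·(1+y)²] = 842,777.9570 / (33,140.1885 × 1.036324) = 24.53933.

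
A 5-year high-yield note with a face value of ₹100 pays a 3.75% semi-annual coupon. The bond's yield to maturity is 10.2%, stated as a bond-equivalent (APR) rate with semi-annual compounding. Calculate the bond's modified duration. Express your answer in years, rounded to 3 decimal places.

4.310 years

Periodic yield y = 0.051. First find Macaulay duration:
  t   CF        PV=CF/(1+0.051)^t    t·PV
  1        1.875         1.7840         1.7840
  2        1.875         1.6974         3.3949
  3        1.875         1.6151         4.8452
  4        1.875         1.5367         6.1468
  5        1.875         1.4621         7.3107
  6        1.875         1.3912         8.3471
  7        1.875         1.3237         9.2657
  8        1.875         1.2594        10.0756
  9        1.875         1.1983        10.7850
  10     101.875        61.9499       619.4988
  Σ                     75.2179       681.4538
P = 75.2179; Macaulay duration = 681.4538 / 75.2179 = 9.05973 half-year periods = 4.52986 years.
Modified duration = D_Mac / (1 + y) = 4.52986 / 1.051 = 4.31005 years.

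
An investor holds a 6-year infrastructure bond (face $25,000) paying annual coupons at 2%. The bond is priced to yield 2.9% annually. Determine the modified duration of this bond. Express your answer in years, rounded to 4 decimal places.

Periodic yield y = 0.029. First find Macaulay duration:
  t   CF        PV=CF/(1+0.029)^t    t·PV
  1       500.00       485.9086       485.9086
  2       500.00       472.2144       944.4289
  3       500.00       458.9062     1,376.7185
  4       500.00       445.9729     1,783.8917
  5       500.00       433.4042     2,167.0211
  6    25,500.00    21,480.6754   128,884.0522
  Σ                 23,777.0818   135,642.0210
P = 23,777.0818; Macaulay duration = 135,642.0210 / 23,777.0818 = 5.70474 years.
Modified duration = D_Mac / (1 + y) = 5.70474 / 1.029 = 5.54396 years.

5.5440 years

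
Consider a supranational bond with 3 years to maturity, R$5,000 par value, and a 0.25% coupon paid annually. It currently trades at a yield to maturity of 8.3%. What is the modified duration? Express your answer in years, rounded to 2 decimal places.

Periodic yield y = 0.083. First find Macaulay duration:
  t   CF        PV=CF/(1+0.083)^t    t·PV
  1        12.50        11.5420        11.5420
  2        12.50        10.6574        21.3149
  3     5,012.50     3,946.1084    11,838.3253
  Σ                  3,968.3079    11,871.1822
P = 3,968.3079; Macaulay duration = 11,871.1822 / 3,968.3079 = 2.99150 years.
Modified duration = D_Mac / (1 + y) = 2.99150 / 1.083 = 2.76223 years.

2.76 years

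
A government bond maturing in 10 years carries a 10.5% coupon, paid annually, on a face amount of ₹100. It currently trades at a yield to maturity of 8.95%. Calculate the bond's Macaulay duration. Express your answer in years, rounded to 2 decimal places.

Periodic yield y = 0.0895. Discount each cash flow and weight by its year:
  t   CF        PV=CF/(1+0.0895)^t    t·PV
  1        10.50         9.6374         9.6374
  2        10.50         8.8458        17.6915
  3        10.50         8.1191        24.3573
  4        10.50         7.4521        29.8085
  5        10.50         6.8400        34.1998
  6        10.50         6.2781        37.6684
  7        10.50         5.7623        40.3364
  8        10.50         5.2890        42.3118
  9        10.50         4.8545        43.6905
  10      110.50        46.8910       468.9105
  Σ                    109.9693       748.6120
Price P = Σ PV = 109.9693.
Macaulay duration = Σ(t·PV) / P = 748.6120 / 109.9693 = 6.80746 years.

6.81 years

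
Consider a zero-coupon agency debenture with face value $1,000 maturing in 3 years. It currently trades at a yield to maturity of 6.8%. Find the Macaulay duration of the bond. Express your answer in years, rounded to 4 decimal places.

3.0000 years

A zero-coupon bond has a single cash flow at maturity, so its Macaulay duration equals its maturity: 3 years.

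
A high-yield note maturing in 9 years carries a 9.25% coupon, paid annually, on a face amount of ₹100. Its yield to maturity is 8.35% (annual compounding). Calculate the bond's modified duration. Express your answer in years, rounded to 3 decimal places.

6.050 years

Periodic yield y = 0.0835. First find Macaulay duration:
  t   CF        PV=CF/(1+0.0835)^t    t·PV
  1         9.25         8.5371         8.5371
  2         9.25         7.8792        15.7585
  3         9.25         7.2720        21.8161
  4         9.25         6.7116        26.8464
  5         9.25         6.1944        30.9719
  6         9.25         5.7170        34.3020
  7         9.25         5.2764        36.9349
  8         9.25         4.8698        38.9583
  9       109.25        53.0837       477.7533
  Σ                    105.5413       691.8785
P = 105.5413; Macaulay duration = 691.8785 / 105.5413 = 6.55552 years.
Modified duration = D_Mac / (1 + y) = 6.55552 / 1.0835 = 6.05032 years.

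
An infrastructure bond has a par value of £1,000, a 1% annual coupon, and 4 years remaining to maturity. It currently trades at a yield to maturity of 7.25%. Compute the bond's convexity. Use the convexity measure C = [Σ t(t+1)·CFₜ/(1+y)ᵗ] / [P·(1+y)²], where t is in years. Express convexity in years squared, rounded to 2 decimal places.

17.00

With y = 0.0725:
  t   CF        PV=CF/(1+0.0725)^t    t·PV        t(t+1)·PV
  1        10.00         9.3240         9.3240          18.6480
  2        10.00         8.6937        17.3874          52.1623
  3        10.00         8.1060        24.3181          97.2723
  4     1,010.00       763.3649     3,053.4595      15,267.2974
  Σ                    789.4886     3,104.4890      15,435.3801
P = 789.4886.
Convexity = Σ t(t+1)·PV / [P·(1+y)²] = 15,435.3801 / (789.4886 × 1.150256) = 16.99718.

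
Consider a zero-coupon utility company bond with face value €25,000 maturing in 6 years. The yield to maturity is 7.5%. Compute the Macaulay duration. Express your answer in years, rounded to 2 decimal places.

6.00 years

A zero-coupon bond has a single cash flow at maturity, so its Macaulay duration equals its maturity: 6 years.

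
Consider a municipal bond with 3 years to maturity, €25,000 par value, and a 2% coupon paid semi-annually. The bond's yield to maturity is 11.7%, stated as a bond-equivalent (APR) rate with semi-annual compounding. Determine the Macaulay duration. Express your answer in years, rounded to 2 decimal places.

Periodic yield y = 0.0585. Discount each cash flow and weight by its period:
  t   CF        PV=CF/(1+0.0585)^t    t·PV
  1       250.00       236.1833       236.1833
  2       250.00       223.1302       446.2603
  3       250.00       210.7985       632.3954
  4       250.00       199.1483       796.5931
  5       250.00       188.1420       940.7099
  6    25,250.00    17,952.1393   107,712.8355
  Σ                 19,009.5414   110,764.9775
Price P = Σ PV = 19,009.5414.
Macaulay duration = Σ(t·PV) / P = 110,764.9775 / 19,009.5414 = 5.82681 half-year periods.
In years: 5.82681 / 2 = 2.91340 years.

2.91 years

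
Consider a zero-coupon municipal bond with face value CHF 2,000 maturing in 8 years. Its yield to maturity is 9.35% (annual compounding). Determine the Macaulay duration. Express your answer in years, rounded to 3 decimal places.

8.000 years

A zero-coupon bond has a single cash flow at maturity, so its Macaulay duration equals its maturity: 8 years.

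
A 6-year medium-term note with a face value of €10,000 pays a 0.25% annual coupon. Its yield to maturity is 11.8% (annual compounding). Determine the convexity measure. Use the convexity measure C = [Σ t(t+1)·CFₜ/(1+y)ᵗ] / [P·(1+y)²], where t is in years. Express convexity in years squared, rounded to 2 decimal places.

33.19

With y = 0.118:
  t   CF        PV=CF/(1+0.118)^t    t·PV        t(t+1)·PV
  1        25.00        22.3614        22.3614          44.7227
  2        25.00        20.0012        40.0024         120.0073
  3        25.00        17.8902        53.6705         214.6821
  4        25.00        16.0019        64.0078         320.0389
  5        25.00        14.3130        71.5651         429.3903
  6    10,025.00     5,133.7363    30,802.4180     215,616.9261
  Σ                  5,224.3040    31,054.0252     216,745.7675
P = 5,224.3040.
Convexity = Σ t(t+1)·PV / [P·(1+y)²] = 216,745.7675 / (5,224.3040 × 1.249924) = 33.19239.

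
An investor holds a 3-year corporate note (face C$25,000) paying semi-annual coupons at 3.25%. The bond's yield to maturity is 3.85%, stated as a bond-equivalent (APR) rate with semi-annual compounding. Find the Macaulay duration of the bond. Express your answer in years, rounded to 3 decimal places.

Periodic yield y = 0.01925. Discount each cash flow and weight by its period:
  t   CF        PV=CF/(1+0.01925)^t    t·PV
  1       406.25       398.5774       398.5774
  2       406.25       391.0497       782.0994
  3       406.25       383.6641     1,150.9924
  4       406.25       376.4181     1,505.6724
  5       406.25       369.3089     1,846.5445
  6    25,406.25    22,659.8091   135,958.8545
  Σ                 24,578.8273   141,642.7406
Price P = Σ PV = 24,578.8273.
Macaulay duration = Σ(t·PV) / P = 141,642.7406 / 24,578.8273 = 5.76279 half-year periods.
In years: 5.76279 / 2 = 2.88140 years.

2.881 years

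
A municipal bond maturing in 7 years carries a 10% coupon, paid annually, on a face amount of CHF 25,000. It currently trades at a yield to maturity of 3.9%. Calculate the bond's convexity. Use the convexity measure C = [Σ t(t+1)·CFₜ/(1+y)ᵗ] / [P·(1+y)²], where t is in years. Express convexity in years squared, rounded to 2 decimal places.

38.26

With y = 0.039:
  t   CF        PV=CF/(1+0.039)^t    t·PV        t(t+1)·PV
  1     2,500.00     2,406.1598     2,406.1598       4,812.3195
  2     2,500.00     2,315.8419     4,631.6839      13,895.0516
  3     2,500.00     2,228.9143     6,686.7428      26,746.9713
  4     2,500.00     2,145.2495     8,580.9982      42,904.9909
  5     2,500.00     2,064.7253    10,323.6263      61,941.7578
  6     2,500.00     1,987.2235    11,923.3412      83,463.3887
  7    27,500.00    21,038.9403   147,272.5820   1,178,180.6559
  Σ                 34,187.0546   191,825.1342   1,411,945.1358
P = 34,187.0546.
Convexity = Σ t(t+1)·PV / [P·(1+y)²] = 1,411,945.1358 / (34,187.0546 × 1.079521) = 38.25824.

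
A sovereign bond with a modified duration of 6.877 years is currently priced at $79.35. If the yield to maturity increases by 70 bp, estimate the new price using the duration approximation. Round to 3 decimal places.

Duration approximation: ΔP/P ≈ -D_mod · Δy = -6.877 × (+0.007) = -0.048139.
New price ≈ 79.35 × (1 - 0.048139) = 75.53017035.

$75.530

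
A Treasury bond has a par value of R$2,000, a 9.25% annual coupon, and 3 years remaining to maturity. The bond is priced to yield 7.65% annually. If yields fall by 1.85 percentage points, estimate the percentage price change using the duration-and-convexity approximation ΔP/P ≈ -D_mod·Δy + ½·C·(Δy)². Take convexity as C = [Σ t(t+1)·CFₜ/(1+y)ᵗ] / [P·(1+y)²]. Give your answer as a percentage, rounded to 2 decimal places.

+4.90%

With y = 0.0765:
  t   CF        PV=CF/(1+0.0765)^t    t·PV        t(t+1)·PV
  1       185.00       171.8532       171.8532         343.7065
  2       185.00       159.6407       319.2814         957.8443
  3     2,185.00     1,751.4968     5,254.4903      21,017.9611
  Σ                  2,082.9907     5,745.6249      22,319.5119
P = 2,082.9907; D_Mac = 2.75835 yrs; D_mod = 2.56233 yrs; C = 9.24633.
Duration effect: -2.56233 × (-0.0185) = +0.047403
Convexity effect: 0.5 × 9.24633 × (-0.0185)² = +0.0015823
ΔP/P ≈ +0.047403 + 0.0015823 = +0.048985 = +4.8985%.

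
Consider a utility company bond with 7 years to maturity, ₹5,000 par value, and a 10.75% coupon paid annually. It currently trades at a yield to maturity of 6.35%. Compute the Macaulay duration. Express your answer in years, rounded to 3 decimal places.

Periodic yield y = 0.0635. Discount each cash flow and weight by its year:
  t   CF        PV=CF/(1+0.0635)^t    t·PV
  1       537.50       505.4067       505.4067
  2       537.50       475.2296       950.4592
  3       537.50       446.8543     1,340.5630
  4       537.50       420.1733     1,680.6934
  5       537.50       395.0854     1,975.4271
  6       537.50       371.4955     2,228.9727
  7     5,537.50     3,598.7467    25,191.2269
  Σ                  6,212.9915    33,872.7490
Price P = Σ PV = 6,212.9915.
Macaulay duration = Σ(t·PV) / P = 33,872.7490 / 6,212.9915 = 5.45192 years.

5.452 years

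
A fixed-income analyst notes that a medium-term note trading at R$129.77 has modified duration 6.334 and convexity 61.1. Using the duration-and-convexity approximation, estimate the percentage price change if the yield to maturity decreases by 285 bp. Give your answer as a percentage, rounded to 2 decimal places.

Duration effect: -D_mod·Δy = -6.334 × (-0.0285) = +0.180519
Convexity effect: ½·C·(Δy)² = 0.5 × 61.1 × (-0.0285)² = +0.0248142375
ΔP/P ≈ +0.180519 + 0.0248142375 = +0.2053332375
= +20.53332375%.

+20.53%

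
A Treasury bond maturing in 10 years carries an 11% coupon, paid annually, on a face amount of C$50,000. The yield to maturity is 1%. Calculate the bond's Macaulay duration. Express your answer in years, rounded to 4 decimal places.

7.5483 years

Periodic yield y = 0.01. Discount each cash flow and weight by its year:
  t   CF        PV=CF/(1+0.01)^t    t·PV
  1     5,500.00     5,445.5446     5,445.5446
  2     5,500.00     5,391.6283    10,783.2565
  3     5,500.00     5,338.2458    16,014.7374
  4     5,500.00     5,285.3919    21,141.5676
  5     5,500.00     5,233.0613    26,165.3064
  6     5,500.00     5,181.2488    31,087.4928
  7     5,500.00     5,129.9493    35,909.6451
  8     5,500.00     5,079.1577    40,633.2618
  9     5,500.00     5,028.8690    45,259.8213
  10   55,500.00    50,243.4260   502,434.2599
  Σ                 97,356.5227   734,874.8933
Price P = Σ PV = 97,356.5227.
Macaulay duration = Σ(t·PV) / P = 734,874.8933 / 97,356.5227 = 7.54829 years.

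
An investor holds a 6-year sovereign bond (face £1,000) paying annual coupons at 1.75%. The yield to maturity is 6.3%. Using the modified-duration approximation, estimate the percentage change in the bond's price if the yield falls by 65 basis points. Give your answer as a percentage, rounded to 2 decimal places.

Periodic yield y = 0.063. Modified duration first:
  t   CF        PV=CF/(1+0.063)^t    t·PV
  1        17.50        16.4628        16.4628
  2        17.50        15.4872        30.9743
  3        17.50        14.5693        43.7079
  4        17.50        13.7058        54.8233
  5        17.50        12.8935        64.4676
  6     1,017.50       705.2366     4,231.4195
  Σ                    778.3552     4,441.8554
P = 778.3552; D_Mac = 5.70672 yrs; D_mod = 5.70672/(1+0.063) = 5.36850 yrs.
ΔP/P ≈ -D_mod · Δy = -5.36850 × (-0.0065) = +0.034895 = +3.4895%.

+3.49%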